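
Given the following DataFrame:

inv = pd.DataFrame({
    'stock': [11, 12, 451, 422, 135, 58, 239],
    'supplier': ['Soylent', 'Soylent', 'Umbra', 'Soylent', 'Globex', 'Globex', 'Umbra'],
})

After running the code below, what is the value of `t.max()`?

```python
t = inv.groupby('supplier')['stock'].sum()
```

690

group by supplier, sum of stock:
supplier
Globex     193
Soylent    445
Umbra      690
Name: stock, dtype: int64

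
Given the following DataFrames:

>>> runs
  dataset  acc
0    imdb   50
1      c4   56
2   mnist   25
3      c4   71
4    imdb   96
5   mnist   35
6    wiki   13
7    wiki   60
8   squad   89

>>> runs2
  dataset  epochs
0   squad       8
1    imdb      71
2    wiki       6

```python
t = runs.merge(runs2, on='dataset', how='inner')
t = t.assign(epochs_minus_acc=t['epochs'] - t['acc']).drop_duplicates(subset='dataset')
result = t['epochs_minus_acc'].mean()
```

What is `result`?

merge on 'dataset' (how='inner') → 5 rows:
  dataset  acc  epochs
0    imdb   50      71
1    imdb   96      71
2    wiki   13       6
3    wiki   60       6
4   squad   89       8
add column epochs_minus_acc = t['epochs'] - t['acc']:
  dataset  acc  epochs  epochs_minus_acc
0    imdb   50      71                21
1    imdb   96      71               -25
2    wiki   13       6                -7
3    wiki   60       6               -54
4   squad   89       8               -81
drop duplicate dataset (keep=first):
  dataset  acc  epochs  epochs_minus_acc
0    imdb   50      71                21
2    wiki   13       6                -7
4   squad   89       8               -81

-22.3333333333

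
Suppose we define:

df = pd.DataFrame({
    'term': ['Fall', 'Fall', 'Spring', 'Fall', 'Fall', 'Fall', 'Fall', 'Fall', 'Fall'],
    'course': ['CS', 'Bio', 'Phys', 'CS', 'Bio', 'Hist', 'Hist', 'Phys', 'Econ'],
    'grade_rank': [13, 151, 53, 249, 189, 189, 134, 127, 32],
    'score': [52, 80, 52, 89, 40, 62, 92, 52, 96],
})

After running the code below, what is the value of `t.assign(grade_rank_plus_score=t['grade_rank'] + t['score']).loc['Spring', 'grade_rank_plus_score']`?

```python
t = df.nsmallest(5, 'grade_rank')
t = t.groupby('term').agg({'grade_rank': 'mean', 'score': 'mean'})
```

105.0

take 5 rows with smallest grade_rank:
     term course  grade_rank  score
0    Fall     CS          13     52
8    Fall   Econ          32     96
2  Spring   Phys          53     52
7    Fall   Phys         127     52
6    Fall   Hist         134     92
group by term: mean(grade_rank), mean(score):
        grade_rank  score
term                     
Fall          76.5   73.0
Spring        53.0   52.0
add column grade_rank_plus_score = t['grade_rank'] + t['score']:
        grade_rank  score  grade_rank_plus_score
term                                            
Fall          76.5   73.0                  149.5
Spring        53.0   52.0                  105.0
Then the value at row 'Spring', column 'grade_rank_plus_score': 105.0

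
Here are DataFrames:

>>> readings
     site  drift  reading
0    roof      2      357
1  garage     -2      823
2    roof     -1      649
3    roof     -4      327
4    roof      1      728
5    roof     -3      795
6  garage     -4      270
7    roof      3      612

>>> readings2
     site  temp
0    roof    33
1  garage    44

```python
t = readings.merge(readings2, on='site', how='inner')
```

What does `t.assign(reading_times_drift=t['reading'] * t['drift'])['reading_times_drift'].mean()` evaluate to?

merge on 'site' (how='inner') → 8 rows:
     site  drift  reading  temp
0    roof      2      357    33
1  garage     -2      823    44
2    roof     -1      649    33
3    roof     -4      327    33
4    roof      1      728    33
5    roof     -3      795    33
6  garage     -4      270    44
7    roof      3      612    33
add column reading_times_drift = t['reading'] * t['drift']:
     site  drift  reading  temp  reading_times_drift
0    roof      2      357    33                  714
1  garage     -2      823    44                -1646
2    roof     -1      649    33                 -649
3    roof     -4      327    33                -1308
4    roof      1      728    33                  728
5    roof     -3      795    33                -2385
6  garage     -4      270    44                -1080
7    roof      3      612    33                 1836
Finally, mean of column 'reading_times_drift' = -473.75.

-473.75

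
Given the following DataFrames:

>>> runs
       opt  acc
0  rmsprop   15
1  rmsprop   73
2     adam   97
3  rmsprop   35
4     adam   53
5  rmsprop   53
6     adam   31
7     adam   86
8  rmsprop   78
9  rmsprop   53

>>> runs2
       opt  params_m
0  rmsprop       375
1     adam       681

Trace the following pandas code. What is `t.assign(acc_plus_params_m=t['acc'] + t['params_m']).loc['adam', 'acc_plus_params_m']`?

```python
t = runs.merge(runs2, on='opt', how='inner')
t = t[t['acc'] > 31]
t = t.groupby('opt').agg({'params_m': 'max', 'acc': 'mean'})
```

759.666666667

merge on 'opt' (how='inner') → 10 rows:
       opt  acc  params_m
0  rmsprop   15       375
1  rmsprop   73       375
2     adam   97       681
3  rmsprop   35       375
4     adam   53       681
5  rmsprop   53       375
6     adam   31       681
7     adam   86       681
8  rmsprop   78       375
9  rmsprop   53       375
filter rows where acc > 31:
       opt  acc  params_m
1  rmsprop   73       375
2     adam   97       681
3  rmsprop   35       375
4     adam   53       681
5  rmsprop   53       375
7     adam   86       681
8  rmsprop   78       375
9  rmsprop   53       375
group by opt: max(params_m), mean(acc):
         params_m        acc
opt                         
adam          681  78.666667
rmsprop       375  58.400000
add column acc_plus_params_m = t['acc'] + t['params_m']:
         params_m        acc  acc_plus_params_m
opt                                            
adam          681  78.666667         759.666667
rmsprop       375  58.400000         433.400000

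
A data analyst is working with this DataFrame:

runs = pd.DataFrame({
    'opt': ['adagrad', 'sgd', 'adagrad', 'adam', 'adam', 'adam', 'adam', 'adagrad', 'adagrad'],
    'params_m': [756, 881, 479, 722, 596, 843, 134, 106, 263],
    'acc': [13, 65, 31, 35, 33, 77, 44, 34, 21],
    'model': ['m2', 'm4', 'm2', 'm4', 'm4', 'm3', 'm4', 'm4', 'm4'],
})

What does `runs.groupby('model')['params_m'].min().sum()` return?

group by model, min of params_m:
model
m2    479
m3    843
m4    106
Name: params_m, dtype: int64

1428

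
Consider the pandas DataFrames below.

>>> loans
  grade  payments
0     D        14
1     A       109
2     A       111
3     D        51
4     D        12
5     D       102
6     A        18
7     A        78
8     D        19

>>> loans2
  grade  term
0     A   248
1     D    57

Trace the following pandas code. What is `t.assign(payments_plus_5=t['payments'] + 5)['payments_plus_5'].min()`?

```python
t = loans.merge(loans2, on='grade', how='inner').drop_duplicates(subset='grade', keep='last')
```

merge on 'grade' (how='inner') → 9 rows:
  grade  payments  term
0     D        14    57
1     A       109   248
2     A       111   248
3     D        51    57
4     D        12    57
5     D       102    57
6     A        18   248
7     A        78   248
8     D        19    57
drop duplicate grade (keep=last):
  grade  payments  term
7     A        78   248
8     D        19    57
add column payments_plus_5 = t['payments'] + 5:
  grade  payments  term  payments_plus_5
7     A        78   248               83
8     D        19    57               24
Finally, min of column 'payments_plus_5' = 24.

24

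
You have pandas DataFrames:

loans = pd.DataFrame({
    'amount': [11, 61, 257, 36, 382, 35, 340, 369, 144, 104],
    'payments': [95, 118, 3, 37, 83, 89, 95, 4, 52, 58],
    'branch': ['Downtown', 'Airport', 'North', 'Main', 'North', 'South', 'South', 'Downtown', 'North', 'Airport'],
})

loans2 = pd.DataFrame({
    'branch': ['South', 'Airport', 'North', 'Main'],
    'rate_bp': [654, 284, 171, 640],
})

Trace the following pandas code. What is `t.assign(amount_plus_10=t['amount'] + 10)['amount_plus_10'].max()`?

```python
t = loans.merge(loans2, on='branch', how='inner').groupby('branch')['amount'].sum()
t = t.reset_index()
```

793

merge on 'branch' (how='inner') → 8 rows:
   amount  payments   branch  rate_bp
0      61       118  Airport      284
1     257         3    North      171
2      36        37     Main      640
3     382        83    North      171
4      35        89    South      654
5     340        95    South      654
6     144        52    North      171
7     104        58  Airport      284
group by branch, sum of amount:
branch
Airport    165
Main        36
North      783
South      375
Name: amount, dtype: int64
reset_index():
    branch  amount
0  Airport     165
1     Main      36
2    North     783
3    South     375
add column amount_plus_10 = t['amount'] + 10:
    branch  amount  amount_plus_10
0  Airport     165             175
1     Main      36              46
2    North     783             793
3    South     375             385
Hence 793.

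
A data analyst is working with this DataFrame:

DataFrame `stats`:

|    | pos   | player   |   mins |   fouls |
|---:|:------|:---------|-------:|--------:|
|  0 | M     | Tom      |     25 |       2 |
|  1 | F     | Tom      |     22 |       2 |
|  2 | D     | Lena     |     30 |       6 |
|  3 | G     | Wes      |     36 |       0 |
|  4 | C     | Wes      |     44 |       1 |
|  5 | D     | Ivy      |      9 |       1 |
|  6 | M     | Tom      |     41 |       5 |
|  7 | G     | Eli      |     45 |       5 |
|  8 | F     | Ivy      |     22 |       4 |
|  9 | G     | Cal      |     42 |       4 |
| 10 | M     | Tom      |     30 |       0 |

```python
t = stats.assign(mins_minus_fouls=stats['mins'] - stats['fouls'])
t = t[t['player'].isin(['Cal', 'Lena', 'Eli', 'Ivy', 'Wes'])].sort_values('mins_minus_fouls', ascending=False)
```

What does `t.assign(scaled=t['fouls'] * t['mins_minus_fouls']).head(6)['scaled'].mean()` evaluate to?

add column mins_minus_fouls = stats['mins'] - stats['fouls']:
   pos player  mins  fouls  mins_minus_fouls
0    M    Tom    25      2                23
1    F    Tom    22      2                20
2    D   Lena    30      6                24
3    G    Wes    36      0                36
4    C    Wes    44      1                43
5    D    Ivy     9      1                 8
6    M    Tom    41      5                36
7    G    Eli    45      5                40
8    F    Ivy    22      4                18
9    G    Cal    42      4                38
10   M    Tom    30      0                30
filter rows where player in ['Cal', 'Lena', 'Eli', 'Ivy', 'Wes']:
  pos player  mins  fouls  mins_minus_fouls
2   D   Lena    30      6                24
3   G    Wes    36      0                36
4   C    Wes    44      1                43
5   D    Ivy     9      1                 8
7   G    Eli    45      5                40
8   F    Ivy    22      4                18
9   G    Cal    42      4                38
sort by mins_minus_fouls descending:
  pos player  mins  fouls  mins_minus_fouls
4   C    Wes    44      1                43
7   G    Eli    45      5                40
9   G    Cal    42      4                38
3   G    Wes    36      0                36
2   D   Lena    30      6                24
8   F    Ivy    22      4                18
5   D    Ivy     9      1                 8
add column scaled = t['fouls'] * t['mins_minus_fouls']:
  pos player  mins  fouls  mins_minus_fouls  scaled
4   C    Wes    44      1                43      43
7   G    Eli    45      5                40     200
9   G    Cal    42      4                38     152
3   G    Wes    36      0                36       0
2   D   Lena    30      6                24     144
8   F    Ivy    22      4                18      72
5   D    Ivy     9      1                 8       8
take first 6 rows:
  pos player  mins  fouls  mins_minus_fouls  scaled
4   C    Wes    44      1                43      43
7   G    Eli    45      5                40     200
9   G    Cal    42      4                38     152
3   G    Wes    36      0                36       0
2   D   Lena    30      6                24     144
8   F    Ivy    22      4                18      72
Reading off the mean of column 'scaled', we get 101.833333333.

101.833333333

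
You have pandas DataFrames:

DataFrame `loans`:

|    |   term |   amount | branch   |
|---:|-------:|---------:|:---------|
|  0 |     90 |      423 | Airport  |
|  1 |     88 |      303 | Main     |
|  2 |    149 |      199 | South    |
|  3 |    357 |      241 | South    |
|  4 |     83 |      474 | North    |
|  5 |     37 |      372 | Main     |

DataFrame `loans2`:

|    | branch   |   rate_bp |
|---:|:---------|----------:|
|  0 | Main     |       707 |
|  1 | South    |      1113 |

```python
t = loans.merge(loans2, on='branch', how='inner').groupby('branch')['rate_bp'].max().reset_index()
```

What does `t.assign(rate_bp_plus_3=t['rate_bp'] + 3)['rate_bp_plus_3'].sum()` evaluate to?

1826

merge on 'branch' (how='inner') → 4 rows:
   term  amount branch  rate_bp
0    88     303   Main      707
1   149     199  South     1113
2   357     241  South     1113
3    37     372   Main      707
group by branch, max of rate_bp:
branch
Main      707
South    1113
Name: rate_bp, dtype: int64
reset_index():
  branch  rate_bp
0   Main      707
1  South     1113
add column rate_bp_plus_3 = t['rate_bp'] + 3:
  branch  rate_bp  rate_bp_plus_3
0   Main      707             710
1  South     1113            1116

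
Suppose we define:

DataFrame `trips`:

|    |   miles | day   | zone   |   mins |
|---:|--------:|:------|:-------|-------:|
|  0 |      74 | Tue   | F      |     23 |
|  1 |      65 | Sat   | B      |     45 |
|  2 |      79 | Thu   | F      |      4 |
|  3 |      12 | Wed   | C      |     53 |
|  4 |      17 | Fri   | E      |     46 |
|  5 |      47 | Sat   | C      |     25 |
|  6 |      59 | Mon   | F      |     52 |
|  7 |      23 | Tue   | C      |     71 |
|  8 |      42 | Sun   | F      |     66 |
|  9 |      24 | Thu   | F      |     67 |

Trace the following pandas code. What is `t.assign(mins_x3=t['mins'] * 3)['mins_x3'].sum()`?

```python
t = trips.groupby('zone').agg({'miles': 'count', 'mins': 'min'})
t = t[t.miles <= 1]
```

group by zone: count(miles), min(mins):
      miles  mins
zone             
B         1    45
C         3    25
E         1    46
F         5     4
filter rows where miles <= 1:
      miles  mins
zone             
B         1    45
E         1    46
add column mins_x3 = t['mins'] * 3:
      miles  mins  mins_x3
zone                      
B         1    45      135
E         1    46      138
Hence 273.

273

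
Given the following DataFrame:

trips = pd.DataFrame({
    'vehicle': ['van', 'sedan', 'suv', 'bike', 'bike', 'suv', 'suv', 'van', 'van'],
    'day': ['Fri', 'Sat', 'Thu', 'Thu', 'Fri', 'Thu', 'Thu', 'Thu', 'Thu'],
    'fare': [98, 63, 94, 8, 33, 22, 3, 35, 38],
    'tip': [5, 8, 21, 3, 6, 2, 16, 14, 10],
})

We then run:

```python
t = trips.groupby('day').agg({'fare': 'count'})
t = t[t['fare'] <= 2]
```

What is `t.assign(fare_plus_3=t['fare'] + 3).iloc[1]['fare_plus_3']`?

group by day, count of fare:
     fare
day      
Fri     2
Sat     1
Thu     6
filter rows where fare <= 2:
     fare
day      
Fri     2
Sat     1
add column fare_plus_3 = t['fare'] + 3:
     fare  fare_plus_3
day                   
Fri     2            5
Sat     1            4
Taking the value at position 1, column 'fare_plus_3' gives 4.

4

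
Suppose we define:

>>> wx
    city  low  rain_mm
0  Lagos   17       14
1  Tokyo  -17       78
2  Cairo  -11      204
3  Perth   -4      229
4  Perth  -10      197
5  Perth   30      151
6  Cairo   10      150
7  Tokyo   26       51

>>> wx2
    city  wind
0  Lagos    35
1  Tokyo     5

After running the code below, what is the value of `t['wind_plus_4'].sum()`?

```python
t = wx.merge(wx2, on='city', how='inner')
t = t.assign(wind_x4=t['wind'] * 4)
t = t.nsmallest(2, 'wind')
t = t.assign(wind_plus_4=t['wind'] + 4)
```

merge on 'city' (how='inner') → 3 rows:
    city  low  rain_mm  wind
0  Lagos   17       14    35
1  Tokyo  -17       78     5
2  Tokyo   26       51     5
add column wind_x4 = t['wind'] * 4:
    city  low  rain_mm  wind  wind_x4
0  Lagos   17       14    35      140
1  Tokyo  -17       78     5       20
2  Tokyo   26       51     5       20
take 2 rows with smallest wind:
    city  low  rain_mm  wind  wind_x4
1  Tokyo  -17       78     5       20
2  Tokyo   26       51     5       20
add column wind_plus_4 = t['wind'] + 4:
    city  low  rain_mm  wind  wind_x4  wind_plus_4
1  Tokyo  -17       78     5       20            9
2  Tokyo   26       51     5       20            9
Finally, sum of column 'wind_plus_4' = 18.

18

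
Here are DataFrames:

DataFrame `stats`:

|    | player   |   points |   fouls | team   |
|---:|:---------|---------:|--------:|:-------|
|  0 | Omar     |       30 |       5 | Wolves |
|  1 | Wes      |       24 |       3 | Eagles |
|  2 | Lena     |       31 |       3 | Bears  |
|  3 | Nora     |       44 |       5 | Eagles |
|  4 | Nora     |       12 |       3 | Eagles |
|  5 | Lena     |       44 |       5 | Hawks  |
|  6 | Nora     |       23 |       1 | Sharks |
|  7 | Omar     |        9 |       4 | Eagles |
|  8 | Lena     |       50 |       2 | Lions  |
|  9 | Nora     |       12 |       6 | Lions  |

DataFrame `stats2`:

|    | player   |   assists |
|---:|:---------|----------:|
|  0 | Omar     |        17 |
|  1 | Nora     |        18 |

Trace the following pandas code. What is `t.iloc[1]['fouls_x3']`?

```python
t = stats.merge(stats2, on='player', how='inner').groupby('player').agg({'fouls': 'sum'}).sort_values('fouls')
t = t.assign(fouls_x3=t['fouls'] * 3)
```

45

merge on 'player' (how='inner') → 6 rows:
  player  points  fouls    team  assists
0   Omar      30      5  Wolves       17
1   Nora      44      5  Eagles       18
2   Nora      12      3  Eagles       18
3   Nora      23      1  Sharks       18
4   Omar       9      4  Eagles       17
5   Nora      12      6   Lions       18
group by player, sum of fouls:
        fouls
player       
Nora       15
Omar        9
sort by fouls:
        fouls
player       
Omar        9
Nora       15
add column fouls_x3 = t['fouls'] * 3:
        fouls  fouls_x3
player                 
Omar        9        27
Nora       15        45
Reading off the value at position 1, column 'fouls_x3', we get 45.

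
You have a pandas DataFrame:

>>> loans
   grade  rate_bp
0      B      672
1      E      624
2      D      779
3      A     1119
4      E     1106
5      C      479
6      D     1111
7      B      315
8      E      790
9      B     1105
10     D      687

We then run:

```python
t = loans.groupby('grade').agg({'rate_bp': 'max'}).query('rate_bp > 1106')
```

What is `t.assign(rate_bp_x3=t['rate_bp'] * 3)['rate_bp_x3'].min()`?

group by grade, max of rate_bp:
       rate_bp
grade         
A         1119
B         1105
C          479
D         1111
E         1106
filter rows where rate_bp > 1106:
       rate_bp
grade         
A         1119
D         1111
add column rate_bp_x3 = t['rate_bp'] * 3:
       rate_bp  rate_bp_x3
grade                     
A         1119        3357
D         1111        3333
Reading off the min of column 'rate_bp_x3', we get 3333.

3333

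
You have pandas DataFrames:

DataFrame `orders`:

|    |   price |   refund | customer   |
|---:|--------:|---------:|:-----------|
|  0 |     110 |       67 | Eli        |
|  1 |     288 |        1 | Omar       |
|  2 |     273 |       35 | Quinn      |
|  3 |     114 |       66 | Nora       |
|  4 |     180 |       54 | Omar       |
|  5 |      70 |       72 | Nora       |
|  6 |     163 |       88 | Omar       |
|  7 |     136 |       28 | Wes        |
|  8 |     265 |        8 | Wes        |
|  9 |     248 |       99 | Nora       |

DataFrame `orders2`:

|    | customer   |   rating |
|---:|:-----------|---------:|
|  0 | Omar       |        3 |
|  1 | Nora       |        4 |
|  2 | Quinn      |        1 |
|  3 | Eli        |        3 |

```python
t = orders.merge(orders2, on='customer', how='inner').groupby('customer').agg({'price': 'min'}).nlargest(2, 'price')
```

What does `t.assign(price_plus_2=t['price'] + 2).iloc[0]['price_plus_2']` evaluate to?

275

merge on 'customer' (how='inner') → 8 rows:
   price  refund customer  rating
0    110      67      Eli       3
1    288       1     Omar       3
2    273      35    Quinn       1
3    114      66     Nora       4
4    180      54     Omar       3
5     70      72     Nora       4
6    163      88     Omar       3
7    248      99     Nora       4
group by customer, min of price:
          price
customer       
Eli         110
Nora         70
Omar        163
Quinn       273
take 2 rows with largest price:
          price
customer       
Quinn       273
Omar        163
add column price_plus_2 = t['price'] + 2:
          price  price_plus_2
customer                     
Quinn       273           275
Omar        163           165
So iloc[0]['price_plus_2'] = 275.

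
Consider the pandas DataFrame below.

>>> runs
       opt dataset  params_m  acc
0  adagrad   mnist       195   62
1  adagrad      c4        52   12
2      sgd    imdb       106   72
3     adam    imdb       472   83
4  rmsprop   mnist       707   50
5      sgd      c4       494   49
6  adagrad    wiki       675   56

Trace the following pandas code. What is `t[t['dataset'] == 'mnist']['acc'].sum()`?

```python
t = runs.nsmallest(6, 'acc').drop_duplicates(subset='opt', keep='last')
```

take 6 rows with smallest acc:
       opt dataset  params_m  acc
1  adagrad      c4        52   12
5      sgd      c4       494   49
4  rmsprop   mnist       707   50
6  adagrad    wiki       675   56
0  adagrad   mnist       195   62
2      sgd    imdb       106   72
drop duplicate opt (keep=last):
       opt dataset  params_m  acc
4  rmsprop   mnist       707   50
0  adagrad   mnist       195   62
2      sgd    imdb       106   72
filter rows where dataset == 'mnist':
       opt dataset  params_m  acc
4  rmsprop   mnist       707   50
0  adagrad   mnist       195   62
So sum() = 112.

112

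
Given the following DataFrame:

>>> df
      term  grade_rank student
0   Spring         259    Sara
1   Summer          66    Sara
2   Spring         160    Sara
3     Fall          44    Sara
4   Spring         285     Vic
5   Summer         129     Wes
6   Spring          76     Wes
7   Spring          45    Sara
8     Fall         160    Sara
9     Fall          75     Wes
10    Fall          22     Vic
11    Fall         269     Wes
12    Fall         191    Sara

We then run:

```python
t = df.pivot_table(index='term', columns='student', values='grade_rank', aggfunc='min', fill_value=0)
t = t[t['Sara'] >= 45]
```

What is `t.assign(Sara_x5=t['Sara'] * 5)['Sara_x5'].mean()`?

277.5

pivot: rows=term, cols=student, min(grade_rank):
student  Sara  Vic  Wes
term                   
Fall       44   22   75
Spring     45  285   76
Summer     66    0  129
filter rows where Sara >= 45:
student  Sara  Vic  Wes
term                   
Spring     45  285   76
Summer     66    0  129
add column Sara_x5 = t['Sara'] * 5:
student  Sara  Vic  Wes  Sara_x5
term                            
Spring     45  285   76      225
Summer     66    0  129      330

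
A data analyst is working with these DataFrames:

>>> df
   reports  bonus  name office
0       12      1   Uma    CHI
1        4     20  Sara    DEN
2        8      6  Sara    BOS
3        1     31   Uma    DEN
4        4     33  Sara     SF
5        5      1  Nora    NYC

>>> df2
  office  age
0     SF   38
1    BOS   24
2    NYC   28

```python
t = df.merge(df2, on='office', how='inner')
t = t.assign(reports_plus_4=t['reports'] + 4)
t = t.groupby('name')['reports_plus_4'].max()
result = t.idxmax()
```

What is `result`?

merge on 'office' (how='inner') → 3 rows:
   reports  bonus  name office  age
0        8      6  Sara    BOS   24
1        4     33  Sara     SF   38
2        5      1  Nora    NYC   28
add column reports_plus_4 = t['reports'] + 4:
   reports  bonus  name office  age  reports_plus_4
0        8      6  Sara    BOS   24              12
1        4     33  Sara     SF   38               8
2        5      1  Nora    NYC   28               9
group by name, max of reports_plus_4:
name
Nora     9
Sara    12
Name: reports_plus_4, dtype: int64

Sara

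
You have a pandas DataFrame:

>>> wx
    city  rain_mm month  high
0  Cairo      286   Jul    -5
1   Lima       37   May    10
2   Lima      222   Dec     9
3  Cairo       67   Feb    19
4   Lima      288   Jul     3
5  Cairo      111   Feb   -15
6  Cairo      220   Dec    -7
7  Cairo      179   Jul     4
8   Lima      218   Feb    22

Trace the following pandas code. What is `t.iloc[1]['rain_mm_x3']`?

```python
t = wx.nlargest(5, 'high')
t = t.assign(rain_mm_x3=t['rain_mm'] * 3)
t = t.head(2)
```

take 5 rows with largest high:
    city  rain_mm month  high
8   Lima      218   Feb    22
3  Cairo       67   Feb    19
1   Lima       37   May    10
2   Lima      222   Dec     9
7  Cairo      179   Jul     4
add column rain_mm_x3 = t['rain_mm'] * 3:
    city  rain_mm month  high  rain_mm_x3
8   Lima      218   Feb    22         654
3  Cairo       67   Feb    19         201
1   Lima       37   May    10         111
2   Lima      222   Dec     9         666
7  Cairo      179   Jul     4         537
take first 2 rows:
    city  rain_mm month  high  rain_mm_x3
8   Lima      218   Feb    22         654
3  Cairo       67   Feb    19         201

201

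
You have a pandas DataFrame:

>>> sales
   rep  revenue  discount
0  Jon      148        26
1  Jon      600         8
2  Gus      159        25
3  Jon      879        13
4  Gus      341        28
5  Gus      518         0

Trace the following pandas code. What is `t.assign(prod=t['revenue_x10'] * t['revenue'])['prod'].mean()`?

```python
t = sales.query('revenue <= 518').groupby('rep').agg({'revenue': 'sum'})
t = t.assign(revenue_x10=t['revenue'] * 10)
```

filter rows where revenue <= 518:
   rep  revenue  discount
0  Jon      148        26
2  Gus      159        25
4  Gus      341        28
5  Gus      518         0
group by rep, sum of revenue:
     revenue
rep         
Gus     1018
Jon      148
add column revenue_x10 = t['revenue'] * 10:
     revenue  revenue_x10
rep                      
Gus     1018        10180
Jon      148         1480
add column prod = t['revenue_x10'] * t['revenue']:
     revenue  revenue_x10      prod
rep                                
Gus     1018        10180  10363240
Jon      148         1480    219040
Then the mean of column 'prod': 5291140.0

5291140.0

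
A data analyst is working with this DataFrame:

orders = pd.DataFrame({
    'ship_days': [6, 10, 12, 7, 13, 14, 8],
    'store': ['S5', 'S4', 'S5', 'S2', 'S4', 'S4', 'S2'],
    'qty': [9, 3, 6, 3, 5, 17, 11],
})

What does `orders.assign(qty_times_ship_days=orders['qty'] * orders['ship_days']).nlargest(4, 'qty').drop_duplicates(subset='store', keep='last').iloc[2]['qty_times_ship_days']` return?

add column qty_times_ship_days = orders['qty'] * orders['ship_days']:
   ship_days store  qty  qty_times_ship_days
0          6    S5    9                   54
1         10    S4    3                   30
2         12    S5    6                   72
3          7    S2    3                   21
4         13    S4    5                   65
5         14    S4   17                  238
6          8    S2   11                   88
take 4 rows with largest qty:
   ship_days store  qty  qty_times_ship_days
5         14    S4   17                  238
6          8    S2   11                   88
0          6    S5    9                   54
2         12    S5    6                   72
drop duplicate store (keep=last):
   ship_days store  qty  qty_times_ship_days
5         14    S4   17                  238
6          8    S2   11                   88
2         12    S5    6                   72

72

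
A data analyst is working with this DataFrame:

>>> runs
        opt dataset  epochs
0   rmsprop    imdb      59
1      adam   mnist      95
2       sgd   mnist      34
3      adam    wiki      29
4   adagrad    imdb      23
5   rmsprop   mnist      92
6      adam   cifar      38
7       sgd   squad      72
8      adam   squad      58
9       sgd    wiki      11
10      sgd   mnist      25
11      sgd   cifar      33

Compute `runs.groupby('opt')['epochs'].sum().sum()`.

group by opt, sum of epochs:
opt
adagrad     23
adam       220
rmsprop    151
sgd        175
Name: epochs, dtype: int64
Finally, sum of the resulting series = 569.

569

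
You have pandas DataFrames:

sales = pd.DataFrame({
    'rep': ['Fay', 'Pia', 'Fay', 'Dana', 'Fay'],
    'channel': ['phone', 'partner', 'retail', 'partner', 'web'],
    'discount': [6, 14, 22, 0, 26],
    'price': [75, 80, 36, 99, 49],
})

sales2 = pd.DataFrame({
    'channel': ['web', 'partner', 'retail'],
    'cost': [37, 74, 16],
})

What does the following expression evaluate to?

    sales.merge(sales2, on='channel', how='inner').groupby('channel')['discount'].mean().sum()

merge on 'channel' (how='inner') → 4 rows:
    rep  channel  discount  price  cost
0   Pia  partner        14     80    74
1   Fay   retail        22     36    16
2  Dana  partner         0     99    74
3   Fay      web        26     49    37
group by channel, mean of discount:
channel
partner     7.0
retail     22.0
web        26.0
Name: discount, dtype: float64
Taking the sum of the resulting series gives 55.0.

55.0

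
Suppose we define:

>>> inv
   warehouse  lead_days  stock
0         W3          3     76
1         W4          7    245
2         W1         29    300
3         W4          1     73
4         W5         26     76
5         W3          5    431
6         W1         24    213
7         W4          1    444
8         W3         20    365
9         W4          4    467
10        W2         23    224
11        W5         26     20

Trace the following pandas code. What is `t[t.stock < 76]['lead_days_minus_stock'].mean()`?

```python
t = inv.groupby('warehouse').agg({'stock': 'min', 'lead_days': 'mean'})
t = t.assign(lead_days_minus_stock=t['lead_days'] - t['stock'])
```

group by warehouse: min(stock), mean(lead_days):
           stock  lead_days
warehouse                  
W1           213  26.500000
W2           224  23.000000
W3            76   9.333333
W4            73   3.250000
W5            20  26.000000
add column lead_days_minus_stock = t['lead_days'] - t['stock']:
           stock  lead_days  lead_days_minus_stock
warehouse                                         
W1           213  26.500000            -186.500000
W2           224  23.000000            -201.000000
W3            76   9.333333             -66.666667
W4            73   3.250000             -69.750000
W5            20  26.000000               6.000000
filter rows where stock < 76:
           stock  lead_days  lead_days_minus_stock
warehouse                                         
W4            73       3.25                 -69.75
W5            20      26.00                   6.00

-31.875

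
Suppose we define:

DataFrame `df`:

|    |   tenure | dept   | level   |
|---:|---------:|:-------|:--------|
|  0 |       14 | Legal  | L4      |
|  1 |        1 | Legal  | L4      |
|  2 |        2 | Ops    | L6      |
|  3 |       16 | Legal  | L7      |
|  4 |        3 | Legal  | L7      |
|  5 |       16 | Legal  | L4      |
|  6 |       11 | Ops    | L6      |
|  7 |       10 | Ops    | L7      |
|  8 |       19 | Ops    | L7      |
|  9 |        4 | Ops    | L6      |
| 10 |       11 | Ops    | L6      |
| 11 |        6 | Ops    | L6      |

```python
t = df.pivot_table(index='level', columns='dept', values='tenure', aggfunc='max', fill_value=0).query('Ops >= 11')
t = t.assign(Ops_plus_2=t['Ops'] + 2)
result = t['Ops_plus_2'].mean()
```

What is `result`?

17.0

pivot: rows=level, cols=dept, max(tenure):
dept   Legal  Ops
level            
L4        16    0
L6         0   11
L7        16   19
filter rows where Ops >= 11:
dept   Legal  Ops
level            
L6         0   11
L7        16   19
add column Ops_plus_2 = t['Ops'] + 2:
dept   Legal  Ops  Ops_plus_2
level                        
L6         0   11          13
L7        16   19          21
So mean() = 17.0.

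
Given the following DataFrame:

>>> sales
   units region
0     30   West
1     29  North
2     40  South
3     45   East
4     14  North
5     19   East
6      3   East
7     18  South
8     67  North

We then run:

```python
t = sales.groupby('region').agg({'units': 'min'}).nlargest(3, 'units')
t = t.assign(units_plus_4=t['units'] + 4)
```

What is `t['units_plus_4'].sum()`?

74

group by region, min of units:
        units
region       
East        3
North      14
South      18
West       30
take 3 rows with largest units:
        units
region       
West       30
South      18
North      14
add column units_plus_4 = t['units'] + 4:
        units  units_plus_4
region                     
West       30            34
South      18            22
North      14            18
Reading off the sum of column 'units_plus_4', we get 74.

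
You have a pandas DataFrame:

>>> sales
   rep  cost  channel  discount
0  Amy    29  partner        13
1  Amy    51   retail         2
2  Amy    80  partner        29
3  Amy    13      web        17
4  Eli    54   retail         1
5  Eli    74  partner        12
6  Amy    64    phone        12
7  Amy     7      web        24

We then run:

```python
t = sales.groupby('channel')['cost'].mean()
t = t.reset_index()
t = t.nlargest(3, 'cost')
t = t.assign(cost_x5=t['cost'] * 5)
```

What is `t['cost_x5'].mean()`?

group by channel, mean of cost:
channel
partner    61.0
phone      64.0
retail     52.5
web        10.0
Name: cost, dtype: float64
reset_index():
   channel  cost
0  partner  61.0
1    phone  64.0
2   retail  52.5
3      web  10.0
take 3 rows with largest cost:
   channel  cost
1    phone  64.0
0  partner  61.0
2   retail  52.5
add column cost_x5 = t['cost'] * 5:
   channel  cost  cost_x5
1    phone  64.0    320.0
0  partner  61.0    305.0
2   retail  52.5    262.5

295.833333333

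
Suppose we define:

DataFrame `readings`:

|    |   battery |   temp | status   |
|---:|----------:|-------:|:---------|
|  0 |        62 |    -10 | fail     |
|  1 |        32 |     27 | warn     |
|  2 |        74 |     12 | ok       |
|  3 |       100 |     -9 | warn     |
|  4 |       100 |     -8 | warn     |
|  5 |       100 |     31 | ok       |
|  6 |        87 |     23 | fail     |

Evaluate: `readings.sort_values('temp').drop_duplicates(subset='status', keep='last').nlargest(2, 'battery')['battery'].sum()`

sort by temp:
   battery  temp status
0       62   -10   fail
3      100    -9   warn
4      100    -8   warn
2       74    12     ok
6       87    23   fail
1       32    27   warn
5      100    31     ok
drop duplicate status (keep=last):
   battery  temp status
6       87    23   fail
1       32    27   warn
5      100    31     ok
take 2 rows with largest battery:
   battery  temp status
5      100    31     ok
6       87    23   fail
Hence 187.

187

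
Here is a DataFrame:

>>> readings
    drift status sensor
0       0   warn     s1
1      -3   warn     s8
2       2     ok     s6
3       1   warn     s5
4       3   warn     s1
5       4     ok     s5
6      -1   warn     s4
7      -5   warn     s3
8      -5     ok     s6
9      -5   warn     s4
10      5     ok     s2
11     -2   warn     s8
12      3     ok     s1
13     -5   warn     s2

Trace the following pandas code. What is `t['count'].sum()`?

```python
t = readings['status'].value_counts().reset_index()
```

14

value_counts of status:
status
warn    9
ok      5
Name: count, dtype: int64
reset_index():
  status  count
0   warn      9
1     ok      5
Taking the sum of column 'count' gives 14.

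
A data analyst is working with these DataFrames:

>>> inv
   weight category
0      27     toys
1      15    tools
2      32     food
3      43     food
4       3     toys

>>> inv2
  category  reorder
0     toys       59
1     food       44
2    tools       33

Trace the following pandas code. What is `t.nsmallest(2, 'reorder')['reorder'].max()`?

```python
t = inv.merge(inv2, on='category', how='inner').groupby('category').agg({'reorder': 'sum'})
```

merge on 'category' (how='inner') → 5 rows:
   weight category  reorder
0      27     toys       59
1      15    tools       33
2      32     food       44
3      43     food       44
4       3     toys       59
group by category, sum of reorder:
          reorder
category         
food           88
tools          33
toys          118
take 2 rows with smallest reorder:
          reorder
category         
tools          33
food           88
Then the max of column 'reorder': 88

88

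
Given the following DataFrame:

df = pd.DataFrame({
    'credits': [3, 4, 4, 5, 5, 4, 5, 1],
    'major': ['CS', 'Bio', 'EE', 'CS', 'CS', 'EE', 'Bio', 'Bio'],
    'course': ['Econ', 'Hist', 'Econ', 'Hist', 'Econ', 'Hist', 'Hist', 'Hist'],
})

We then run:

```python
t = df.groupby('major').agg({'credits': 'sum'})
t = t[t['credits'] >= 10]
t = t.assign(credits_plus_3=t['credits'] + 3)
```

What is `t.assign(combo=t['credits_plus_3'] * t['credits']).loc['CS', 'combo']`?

208

group by major, sum of credits:
       credits
major         
Bio         10
CS          13
EE           8
filter rows where credits >= 10:
       credits
major         
Bio         10
CS          13
add column credits_plus_3 = t['credits'] + 3:
       credits  credits_plus_3
major                         
Bio         10              13
CS          13              16
add column combo = t['credits_plus_3'] * t['credits']:
       credits  credits_plus_3  combo
major                                
Bio         10              13    130
CS          13              16    208
Finally, value at row 'CS', column 'combo' = 208.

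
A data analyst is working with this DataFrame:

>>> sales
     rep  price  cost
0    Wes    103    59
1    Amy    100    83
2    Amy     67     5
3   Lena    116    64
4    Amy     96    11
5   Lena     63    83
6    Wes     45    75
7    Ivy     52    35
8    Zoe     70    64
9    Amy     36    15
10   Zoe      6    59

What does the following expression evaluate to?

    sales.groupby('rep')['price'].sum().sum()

754

group by rep, sum of price:
rep
Amy     299
Ivy      52
Lena    179
Wes     148
Zoe      76
Name: price, dtype: int64
Reading off the sum of the resulting series, we get 754.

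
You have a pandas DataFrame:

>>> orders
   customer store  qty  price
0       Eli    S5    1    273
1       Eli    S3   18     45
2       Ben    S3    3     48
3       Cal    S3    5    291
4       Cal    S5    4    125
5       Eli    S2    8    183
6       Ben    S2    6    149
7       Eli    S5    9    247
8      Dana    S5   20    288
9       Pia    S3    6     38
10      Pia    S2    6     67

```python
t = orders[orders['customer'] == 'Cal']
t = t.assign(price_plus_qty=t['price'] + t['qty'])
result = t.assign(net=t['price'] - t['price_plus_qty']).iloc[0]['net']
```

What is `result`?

-5

filter rows where customer == 'Cal':
  customer store  qty  price
3      Cal    S3    5    291
4      Cal    S5    4    125
add column price_plus_qty = t['price'] + t['qty']:
  customer store  qty  price  price_plus_qty
3      Cal    S3    5    291             296
4      Cal    S5    4    125             129
add column net = t['price'] - t['price_plus_qty']:
  customer store  qty  price  price_plus_qty  net
3      Cal    S3    5    291             296   -5
4      Cal    S5    4    125             129   -4
Then the value at position 0, column 'net': -5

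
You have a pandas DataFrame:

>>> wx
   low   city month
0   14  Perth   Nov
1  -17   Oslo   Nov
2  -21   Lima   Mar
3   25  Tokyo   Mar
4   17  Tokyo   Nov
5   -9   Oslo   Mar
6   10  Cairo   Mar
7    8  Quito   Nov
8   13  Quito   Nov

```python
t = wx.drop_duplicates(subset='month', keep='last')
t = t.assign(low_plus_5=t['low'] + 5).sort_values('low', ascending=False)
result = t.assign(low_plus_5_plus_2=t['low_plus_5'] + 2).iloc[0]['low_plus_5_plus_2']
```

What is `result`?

drop duplicate month (keep=last):
   low   city month
6   10  Cairo   Mar
8   13  Quito   Nov
add column low_plus_5 = t['low'] + 5:
   low   city month  low_plus_5
6   10  Cairo   Mar          15
8   13  Quito   Nov          18
sort by low descending:
   low   city month  low_plus_5
8   13  Quito   Nov          18
6   10  Cairo   Mar          15
add column low_plus_5_plus_2 = t['low_plus_5'] + 2:
   low   city month  low_plus_5  low_plus_5_plus_2
8   13  Quito   Nov          18                 20
6   10  Cairo   Mar          15                 17
Taking the value at position 0, column 'low_plus_5_plus_2' gives 20.

20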